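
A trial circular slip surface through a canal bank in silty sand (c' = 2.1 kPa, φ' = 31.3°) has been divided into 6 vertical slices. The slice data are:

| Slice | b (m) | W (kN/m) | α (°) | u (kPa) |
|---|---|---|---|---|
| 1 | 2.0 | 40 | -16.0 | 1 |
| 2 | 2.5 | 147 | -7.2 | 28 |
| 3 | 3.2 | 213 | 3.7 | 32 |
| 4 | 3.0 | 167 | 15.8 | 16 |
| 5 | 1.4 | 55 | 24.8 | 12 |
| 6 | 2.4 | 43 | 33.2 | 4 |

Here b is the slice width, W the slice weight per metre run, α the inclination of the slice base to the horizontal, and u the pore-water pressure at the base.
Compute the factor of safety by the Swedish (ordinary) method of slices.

FS = 3.51

Ordinary method of slices: FS = Σ[c'·Δl_i + (W_i cosα_i − u_i·Δl_i)·tanφ'] / Σ W_i sinα_i, with Δl_i = b_i / cosα_i.
Slice 1: Δl = 2.0/cos(-16.0°) = 2.081 m; N'_1 = 40·cos(-16.0°) − 1·2.081 = 36.4; c'Δl = 4.37; W sinα = -11.0
Slice 2: Δl = 2.5/cos(-7.2°) = 2.520 m; N'_2 = 147·cos(-7.2°) − 28·2.520 = 75.3; c'Δl = 5.29; W sinα = -18.4
Slice 3: Δl = 3.2/cos3.7° = 3.207 m; N'_3 = 213·cos3.7° − 32·3.207 = 109.9; c'Δl = 6.73; W sinα = 13.7
Slice 4: Δl = 3.0/cos15.8° = 3.118 m; N'_4 = 167·cos15.8° − 16·3.118 = 110.8; c'Δl = 6.55; W sinα = 45.5
Slice 5: Δl = 1.4/cos24.8° = 1.542 m; N'_5 = 55·cos24.8° − 12·1.542 = 31.4; c'Δl = 3.24; W sinα = 23.1
Slice 6: Δl = 2.4/cos33.2° = 2.868 m; N'_6 = 43·cos33.2° − 4·2.868 = 24.5; c'Δl = 6.02; W sinα = 23.5
Σc'Δl = 32.2 kN/m; ΣN' = 388.3 kN/m; ΣW sinα = 76.4 kN/m
Resisting = 32.2 + 388.3·tan31.3° = 32.2 + 236.1 = 268.3 kN/m
FS = 268.3 / 76.4 = 3.513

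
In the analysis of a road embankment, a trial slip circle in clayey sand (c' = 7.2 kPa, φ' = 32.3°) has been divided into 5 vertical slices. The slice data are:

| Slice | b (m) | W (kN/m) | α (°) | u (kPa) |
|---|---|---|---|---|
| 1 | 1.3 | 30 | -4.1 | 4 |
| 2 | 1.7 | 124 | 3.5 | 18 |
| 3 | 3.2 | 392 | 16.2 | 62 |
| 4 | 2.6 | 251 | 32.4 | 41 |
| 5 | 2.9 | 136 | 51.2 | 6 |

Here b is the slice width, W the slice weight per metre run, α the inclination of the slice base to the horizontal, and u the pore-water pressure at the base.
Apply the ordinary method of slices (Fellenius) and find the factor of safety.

FS = 1.05

Ordinary method of slices: FS = Σ[c'·Δl_i + (W_i cosα_i − u_i·Δl_i)·tanφ'] / Σ W_i sinα_i, with Δl_i = b_i / cosα_i.
Slice 1: Δl = 1.3/cos(-4.1°) = 1.303 m; N'_1 = 30·cos(-4.1°) − 4·1.303 = 24.7; c'Δl = 9.38; W sinα = -2.1
Slice 2: Δl = 1.7/cos3.5° = 1.703 m; N'_2 = 124·cos3.5° − 18·1.703 = 93.1; c'Δl = 12.26; W sinα = 7.6
Slice 3: Δl = 3.2/cos16.2° = 3.332 m; N'_3 = 392·cos16.2° − 62·3.332 = 169.8; c'Δl = 23.99; W sinα = 109.4
Slice 4: Δl = 2.6/cos32.4° = 3.079 m; N'_4 = 251·cos32.4° − 41·3.079 = 85.7; c'Δl = 22.17; W sinα = 134.5
Slice 5: Δl = 2.9/cos51.2° = 4.628 m; N'_5 = 136·cos51.2° − 6·4.628 = 57.4; c'Δl = 33.32; W sinα = 106.0
Σc'Δl = 101.1 kN/m; ΣN' = 430.8 kN/m; ΣW sinα = 355.3 kN/m
Resisting = 101.1 + 430.8·tan32.3° = 101.1 + 272.3 = 373.5 kN/m
FS = 373.5 / 355.3 = 1.051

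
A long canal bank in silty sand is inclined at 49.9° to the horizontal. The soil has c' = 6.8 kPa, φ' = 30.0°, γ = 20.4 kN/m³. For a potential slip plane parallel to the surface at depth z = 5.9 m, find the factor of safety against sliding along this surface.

For an infinite slope with a slip plane parallel to the surface (no pore pressure): FS = [c' + γz cos²β tanφ'] / [γz sinβ cosβ].
γz = 20.4·5.9 = 120.36 kN/m²
Numerator = 6.8 + 120.36·cos²49.9°·tan30.0° = 6.8 + 120.36·0.4149·0.5774 = 35.631 kPa
Denominator = 120.36·sin49.9°·cos49.9° = 120.36·0.7649·0.6441 = 59.302 kPa
FS = 35.631 / 59.302 = 0.601

FS = 0.60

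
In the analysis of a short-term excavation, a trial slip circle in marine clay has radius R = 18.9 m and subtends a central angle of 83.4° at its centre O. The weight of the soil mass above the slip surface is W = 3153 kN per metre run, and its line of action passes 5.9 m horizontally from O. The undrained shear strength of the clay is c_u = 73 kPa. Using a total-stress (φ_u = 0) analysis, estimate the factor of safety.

FS = 2.04

Taking moments about the centre O, the resisting moment is provided by the undrained shear strength acting along the arc:
Arc length L_a = R·θ = 18.9·(83.4°·π/180) = 18.9·1.4556 = 27.51 m
M_R = c_u·L_a·R = 73·27.51·18.9 = 37956.8 kN·m/m
M_D = W·d = 3153·5.9 = 18602.7 kN·m/m
FS = M_R / M_D = 37956.8 / 18602.7 = 2.040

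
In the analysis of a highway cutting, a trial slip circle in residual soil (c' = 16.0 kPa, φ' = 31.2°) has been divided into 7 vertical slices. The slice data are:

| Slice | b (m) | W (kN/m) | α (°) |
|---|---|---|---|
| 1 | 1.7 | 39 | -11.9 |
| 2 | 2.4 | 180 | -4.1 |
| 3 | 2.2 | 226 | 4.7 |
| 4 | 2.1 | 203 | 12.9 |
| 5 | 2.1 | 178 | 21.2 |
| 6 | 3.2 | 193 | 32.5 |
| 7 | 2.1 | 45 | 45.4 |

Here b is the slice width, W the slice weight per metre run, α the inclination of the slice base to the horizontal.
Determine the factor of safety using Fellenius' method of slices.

FS = 3.65

Ordinary method of slices: FS = Σ[c'·Δl_i + (W_i cosα_i)·tanφ'] / Σ W_i sinα_i, with Δl_i = b_i / cosα_i.
Slice 1: Δl = 1.7/cos(-11.9°) = 1.737 m; N'_1 = 39·cos(-11.9°) = 38.2; c'Δl = 27.80; W sinα = -8.0
Slice 2: Δl = 2.4/cos(-4.1°) = 2.406 m; N'_2 = 180·cos(-4.1°) = 179.5; c'Δl = 38.50; W sinα = -12.9
Slice 3: Δl = 2.2/cos4.7° = 2.207 m; N'_3 = 226·cos4.7° = 225.2; c'Δl = 35.32; W sinα = 18.5
Slice 4: Δl = 2.1/cos12.9° = 2.154 m; N'_4 = 203·cos12.9° = 197.9; c'Δl = 34.47; W sinα = 45.3
Slice 5: Δl = 2.1/cos21.2° = 2.252 m; N'_5 = 178·cos21.2° = 166.0; c'Δl = 36.04; W sinα = 64.4
Slice 6: Δl = 3.2/cos32.5° = 3.794 m; N'_6 = 193·cos32.5° = 162.8; c'Δl = 60.71; W sinα = 103.7
Slice 7: Δl = 2.1/cos45.4° = 2.991 m; N'_7 = 45·cos45.4° = 31.6; c'Δl = 47.85; W sinα = 32.0
Σc'Δl = 280.7 kN/m; ΣN' = 1001.1 kN/m; ΣW sinα = 243.0 kN/m
Resisting = 280.7 + 1001.1·tan31.2° = 280.7 + 606.3 = 887.0 kN/m
FS = 887.0 / 243.0 = 3.650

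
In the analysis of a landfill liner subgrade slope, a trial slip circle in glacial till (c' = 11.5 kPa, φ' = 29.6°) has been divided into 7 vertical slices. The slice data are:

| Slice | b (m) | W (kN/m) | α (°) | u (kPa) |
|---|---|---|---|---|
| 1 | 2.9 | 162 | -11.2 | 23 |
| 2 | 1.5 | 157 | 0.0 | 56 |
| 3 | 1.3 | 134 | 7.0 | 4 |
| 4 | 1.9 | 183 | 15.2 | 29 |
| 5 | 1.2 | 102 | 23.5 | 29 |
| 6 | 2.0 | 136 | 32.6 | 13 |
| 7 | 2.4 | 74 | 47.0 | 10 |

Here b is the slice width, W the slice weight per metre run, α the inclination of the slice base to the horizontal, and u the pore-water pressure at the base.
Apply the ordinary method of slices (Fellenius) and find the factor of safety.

FS = 2.45

Ordinary method of slices: FS = Σ[c'·Δl_i + (W_i cosα_i − u_i·Δl_i)·tanφ'] / Σ W_i sinα_i, with Δl_i = b_i / cosα_i.
Slice 1: Δl = 2.9/cos(-11.2°) = 2.956 m; N'_1 = 162·cos(-11.2°) − 23·2.956 = 90.9; c'Δl = 34.00; W sinα = -31.5
Slice 2: Δl = 1.5/cos0.0° = 1.500 m; N'_2 = 157·cos0.0° − 56·1.500 = 73.0; c'Δl = 17.25; W sinα = 0.0
Slice 3: Δl = 1.3/cos7.0° = 1.310 m; N'_3 = 134·cos7.0° − 4·1.310 = 127.8; c'Δl = 15.06; W sinα = 16.3
Slice 4: Δl = 1.9/cos15.2° = 1.969 m; N'_4 = 183·cos15.2° − 29·1.969 = 119.5; c'Δl = 22.64; W sinα = 48.0
Slice 5: Δl = 1.2/cos23.5° = 1.309 m; N'_5 = 102·cos23.5° − 29·1.309 = 55.6; c'Δl = 15.05; W sinα = 40.7
Slice 6: Δl = 2.0/cos32.6° = 2.374 m; N'_6 = 136·cos32.6° − 13·2.374 = 83.7; c'Δl = 27.30; W sinα = 73.3
Slice 7: Δl = 2.4/cos47.0° = 3.519 m; N'_7 = 74·cos47.0° − 10·3.519 = 15.3; c'Δl = 40.47; W sinα = 54.1
Σc'Δl = 171.8 kN/m; ΣN' = 565.8 kN/m; ΣW sinα = 200.9 kN/m
Resisting = 171.8 + 565.8·tan29.6° = 171.8 + 321.4 = 493.2 kN/m
FS = 493.2 / 200.9 = 2.455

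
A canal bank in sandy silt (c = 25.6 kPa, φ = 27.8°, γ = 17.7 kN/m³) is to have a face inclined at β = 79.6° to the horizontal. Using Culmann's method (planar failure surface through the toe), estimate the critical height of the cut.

H_c = 13.19 m

Culmann's analysis gives the critical failure plane at α_cr = (β + φ)/2 = (79.6 + 27.8)/2 = 53.7°, and the critical height
H_c = (4c/γ) · sinβ cosφ / [1 − cos(β − φ)]
    = (4·25.6/17.7) · sin79.6°·cos27.8° / [1 − cos(51.8°)]
    = 5.785 · 0.9836·0.8846 / [1 − 0.6184]
    = 5.785 · 0.8700 / 0.3816
    = 13.19 m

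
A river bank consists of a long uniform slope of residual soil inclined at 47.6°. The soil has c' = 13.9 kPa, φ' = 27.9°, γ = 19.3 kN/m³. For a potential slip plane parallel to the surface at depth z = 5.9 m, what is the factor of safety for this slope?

FS = 0.73

For an infinite slope with a slip plane parallel to the surface (no pore pressure): FS = [c' + γz cos²β tanφ'] / [γz sinβ cosβ].
γz = 19.3·5.9 = 113.87 kN/m²
Numerator = 13.9 + 113.87·cos²47.6°·tan27.9° = 13.9 + 113.87·0.4547·0.5295 = 41.313 kPa
Denominator = 113.87·sin47.6°·cos47.6° = 113.87·0.7385·0.6743 = 56.701 kPa
FS = 41.313 / 56.701 = 0.729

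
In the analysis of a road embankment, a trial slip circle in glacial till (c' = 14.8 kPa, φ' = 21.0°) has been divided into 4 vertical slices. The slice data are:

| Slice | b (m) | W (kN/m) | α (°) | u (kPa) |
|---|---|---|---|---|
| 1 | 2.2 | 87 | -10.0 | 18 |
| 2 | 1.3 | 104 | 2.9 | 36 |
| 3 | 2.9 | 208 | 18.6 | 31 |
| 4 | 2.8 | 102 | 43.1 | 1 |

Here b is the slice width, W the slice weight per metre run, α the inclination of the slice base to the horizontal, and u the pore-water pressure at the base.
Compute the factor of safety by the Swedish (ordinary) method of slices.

FS = 2.06

Ordinary method of slices: FS = Σ[c'·Δl_i + (W_i cosα_i − u_i·Δl_i)·tanφ'] / Σ W_i sinα_i, with Δl_i = b_i / cosα_i.
Slice 1: Δl = 2.2/cos(-10.0°) = 2.234 m; N'_1 = 87·cos(-10.0°) − 18·2.234 = 45.5; c'Δl = 33.06; W sinα = -15.1
Slice 2: Δl = 1.3/cos2.9° = 1.302 m; N'_2 = 104·cos2.9° − 36·1.302 = 57.0; c'Δl = 19.26; W sinα = 5.3
Slice 3: Δl = 2.9/cos18.6° = 3.060 m; N'_3 = 208·cos18.6° − 31·3.060 = 102.3; c'Δl = 45.29; W sinα = 66.3
Slice 4: Δl = 2.8/cos43.1° = 3.835 m; N'_4 = 102·cos43.1° − 1·3.835 = 70.6; c'Δl = 56.75; W sinα = 69.7
Σc'Δl = 154.4 kN/m; ΣN' = 275.4 kN/m; ΣW sinα = 126.2 kN/m
Resisting = 154.4 + 275.4·tan21.0° = 154.4 + 105.7 = 260.1 kN/m
FS = 260.1 / 126.2 = 2.061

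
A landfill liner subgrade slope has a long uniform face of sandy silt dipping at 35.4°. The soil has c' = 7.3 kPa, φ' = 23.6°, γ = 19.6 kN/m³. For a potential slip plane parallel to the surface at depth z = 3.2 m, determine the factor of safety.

For an infinite slope with a slip plane parallel to the surface (no pore pressure): FS = [c' + γz cos²β tanφ'] / [γz sinβ cosβ].
γz = 19.6·3.2 = 62.72 kN/m²
Numerator = 7.3 + 62.72·cos²35.4°·tan23.6° = 7.3 + 62.72·0.6644·0.4369 = 25.507 kPa
Denominator = 62.72·sin35.4°·cos35.4° = 62.72·0.5793·0.8151 = 29.616 kPa
FS = 25.507 / 29.616 = 0.861

FS = 0.86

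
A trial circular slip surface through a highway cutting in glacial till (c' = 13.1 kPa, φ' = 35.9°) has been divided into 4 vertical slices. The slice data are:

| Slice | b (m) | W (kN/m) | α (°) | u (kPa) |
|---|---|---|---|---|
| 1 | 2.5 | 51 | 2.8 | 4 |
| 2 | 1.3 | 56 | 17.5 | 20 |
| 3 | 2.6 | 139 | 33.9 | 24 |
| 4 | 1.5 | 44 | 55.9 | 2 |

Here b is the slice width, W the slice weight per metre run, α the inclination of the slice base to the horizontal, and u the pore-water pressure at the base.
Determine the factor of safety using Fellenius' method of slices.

FS = 1.64

Ordinary method of slices: FS = Σ[c'·Δl_i + (W_i cosα_i − u_i·Δl_i)·tanφ'] / Σ W_i sinα_i, with Δl_i = b_i / cosα_i.
Slice 1: Δl = 2.5/cos2.8° = 2.503 m; N'_1 = 51·cos2.8° − 4·2.503 = 40.9; c'Δl = 32.79; W sinα = 2.5
Slice 2: Δl = 1.3/cos17.5° = 1.363 m; N'_2 = 56·cos17.5° − 20·1.363 = 26.1; c'Δl = 17.86; W sinα = 16.8
Slice 3: Δl = 2.6/cos33.9° = 3.132 m; N'_3 = 139·cos33.9° − 24·3.132 = 40.2; c'Δl = 41.04; W sinα = 77.5
Slice 4: Δl = 1.5/cos55.9° = 2.676 m; N'_4 = 44·cos55.9° − 2·2.676 = 19.3; c'Δl = 35.05; W sinα = 36.4
Σc'Δl = 126.7 kN/m; ΣN' = 126.6 kN/m; ΣW sinα = 133.3 kN/m
Resisting = 126.7 + 126.6·tan35.9° = 126.7 + 91.6 = 218.4 kN/m
FS = 218.4 / 133.3 = 1.638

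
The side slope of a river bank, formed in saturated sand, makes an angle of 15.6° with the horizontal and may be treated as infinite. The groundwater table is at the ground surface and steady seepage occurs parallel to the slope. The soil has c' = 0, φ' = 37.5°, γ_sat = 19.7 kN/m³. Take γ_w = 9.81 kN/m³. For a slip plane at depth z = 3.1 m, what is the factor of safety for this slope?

With seepage parallel to the slope and the water table at the surface, the effective normal stress on the slip plane uses the buoyant unit weight γ' = γ_sat − γ_w while the driving shear stress uses γ_sat:
FS = [c' + γ' z cos²β tanφ'] / [γ_sat z sinβ cosβ]
(For c' = 0 this reduces to FS = (γ'/γ_sat)·tanφ'/tanβ.)
γ' = 19.7 − 9.81 = 9.89 kN/m³
Numerator = 0.0 + 9.89·3.1·cos²15.6°·tan37.5° = 0.0 + 9.89·3.1·0.9277·0.7673 = 21.824 kPa
Denominator = 19.7·3.1·sin15.6°·cos15.6° = 19.7·3.1·0.2689·0.9632 = 15.818 kPa
FS = 21.824 / 15.818 = 1.380

FS = 1.38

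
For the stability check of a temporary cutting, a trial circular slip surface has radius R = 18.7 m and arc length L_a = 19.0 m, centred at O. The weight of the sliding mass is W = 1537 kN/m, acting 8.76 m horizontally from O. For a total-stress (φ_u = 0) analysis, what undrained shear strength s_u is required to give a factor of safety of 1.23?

FS = s_u·L_a·R / (W·d), so s_u = FS·W·d / (L_a·R).
s_u = 1.23·1537·8.76 / (19.00·18.7) = 16560.9 / 355.30 = 46.61 kPa

s_u = 46.6 kPa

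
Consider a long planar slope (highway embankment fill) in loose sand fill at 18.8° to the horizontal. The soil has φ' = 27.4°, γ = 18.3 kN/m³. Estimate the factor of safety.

For a dry cohesionless infinite slope the factor of safety is FS = tanφ' / tanβ.
FS = tan27.4° / tan18.8° = 0.5184 / 0.3404 = 1.523

FS = 1.52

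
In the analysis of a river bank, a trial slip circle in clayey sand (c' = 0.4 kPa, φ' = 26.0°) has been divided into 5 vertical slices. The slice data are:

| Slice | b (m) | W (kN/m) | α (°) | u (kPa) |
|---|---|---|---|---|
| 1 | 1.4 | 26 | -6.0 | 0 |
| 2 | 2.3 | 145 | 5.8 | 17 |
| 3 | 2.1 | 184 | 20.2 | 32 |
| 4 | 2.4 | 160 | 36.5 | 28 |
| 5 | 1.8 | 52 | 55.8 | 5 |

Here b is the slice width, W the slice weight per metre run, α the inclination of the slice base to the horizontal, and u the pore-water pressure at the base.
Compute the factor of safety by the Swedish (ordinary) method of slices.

Ordinary method of slices: FS = Σ[c'·Δl_i + (W_i cosα_i − u_i·Δl_i)·tanφ'] / Σ W_i sinα_i, with Δl_i = b_i / cosα_i.
Slice 1: Δl = 1.4/cos(-6.0°) = 1.408 m; N'_1 = 26·cos(-6.0°) − 0·1.408 = 25.9; c'Δl = 0.56; W sinα = -2.7
Slice 2: Δl = 2.3/cos5.8° = 2.312 m; N'_2 = 145·cos5.8° − 17·2.312 = 105.0; c'Δl = 0.92; W sinα = 14.7
Slice 3: Δl = 2.1/cos20.2° = 2.238 m; N'_3 = 184·cos20.2° − 32·2.238 = 101.1; c'Δl = 0.90; W sinα = 63.5
Slice 4: Δl = 2.4/cos36.5° = 2.986 m; N'_4 = 160·cos36.5° − 28·2.986 = 45.0; c'Δl = 1.19; W sinα = 95.2
Slice 5: Δl = 1.8/cos55.8° = 3.202 m; N'_5 = 52·cos55.8° − 5·3.202 = 13.2; c'Δl = 1.28; W sinα = 43.0
Σc'Δl = 4.9 kN/m; ΣN' = 290.1 kN/m; ΣW sinα = 213.7 kN/m
Resisting = 4.9 + 290.1·tan26.0° = 4.9 + 141.5 = 146.4 kN/m
FS = 146.4 / 213.7 = 0.685

FS = 0.69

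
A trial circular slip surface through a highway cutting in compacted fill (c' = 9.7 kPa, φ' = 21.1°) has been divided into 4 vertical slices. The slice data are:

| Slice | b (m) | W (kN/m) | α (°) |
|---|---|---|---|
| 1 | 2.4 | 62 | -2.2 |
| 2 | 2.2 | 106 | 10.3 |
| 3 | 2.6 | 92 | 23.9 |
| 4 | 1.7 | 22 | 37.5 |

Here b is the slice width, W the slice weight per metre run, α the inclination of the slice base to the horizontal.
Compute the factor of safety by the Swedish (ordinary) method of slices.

Ordinary method of slices: FS = Σ[c'·Δl_i + (W_i cosα_i)·tanφ'] / Σ W_i sinα_i, with Δl_i = b_i / cosα_i.
Slice 1: Δl = 2.4/cos(-2.2°) = 2.402 m; N'_1 = 62·cos(-2.2°) = 62.0; c'Δl = 23.30; W sinα = -2.4
Slice 2: Δl = 2.2/cos10.3° = 2.236 m; N'_2 = 106·cos10.3° = 104.3; c'Δl = 21.69; W sinα = 19.0
Slice 3: Δl = 2.6/cos23.9° = 2.844 m; N'_3 = 92·cos23.9° = 84.1; c'Δl = 27.59; W sinα = 37.3
Slice 4: Δl = 1.7/cos37.5° = 2.143 m; N'_4 = 22·cos37.5° = 17.5; c'Δl = 20.79; W sinα = 13.4
Σc'Δl = 93.4 kN/m; ΣN' = 267.8 kN/m; ΣW sinα = 67.2 kN/m
Resisting = 93.4 + 267.8·tan21.1° = 93.4 + 103.3 = 196.7 kN/m
FS = 196.7 / 67.2 = 2.925

FS = 2.93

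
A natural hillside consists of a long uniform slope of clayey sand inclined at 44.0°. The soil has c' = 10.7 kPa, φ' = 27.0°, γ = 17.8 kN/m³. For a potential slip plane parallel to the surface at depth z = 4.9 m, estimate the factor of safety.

FS = 0.77

For an infinite slope with a slip plane parallel to the surface (no pore pressure): FS = [c' + γz cos²β tanφ'] / [γz sinβ cosβ].
γz = 17.8·4.9 = 87.22 kN/m²
Numerator = 10.7 + 87.22·cos²44.0°·tan27.0° = 10.7 + 87.22·0.5174·0.5095 = 33.696 kPa
Denominator = 87.22·sin44.0°·cos44.0° = 87.22·0.6947·0.7193 = 43.583 kPa
FS = 33.696 / 43.583 = 0.773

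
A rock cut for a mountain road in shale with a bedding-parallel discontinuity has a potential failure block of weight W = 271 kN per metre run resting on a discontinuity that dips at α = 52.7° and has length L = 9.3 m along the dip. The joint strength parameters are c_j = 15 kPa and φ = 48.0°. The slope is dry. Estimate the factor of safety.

Resolving the block weight along and normal to the plane and applying the Mohr–Coulomb strength on the joint:
N' = W cosα = 271·cos52.7° = 164.2 kN/m
Driving force T = W sinα = 271·sin52.7° = 215.6 kN/m
Resisting force R = c_j·L + N'·tanφ = 15·9.3 + 164.2·tan48.0° = 139.5 + 182.4 = 321.9 kN/m
FS = R / T = 321.9 / 215.6 = 1.493

FS = 1.49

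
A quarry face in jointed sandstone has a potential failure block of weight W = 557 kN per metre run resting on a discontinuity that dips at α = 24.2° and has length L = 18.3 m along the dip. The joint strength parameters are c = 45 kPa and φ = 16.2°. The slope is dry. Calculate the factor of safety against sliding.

FS = 4.25

Resolving the block weight along and normal to the plane and applying the Mohr–Coulomb strength on the joint:
N' = W cosα = 557·cos24.2° = 508.1 kN/m
Driving force T = W sinα = 557·sin24.2° = 228.3 kN/m
Resisting force R = c·L + N'·tanφ = 45·18.3 + 508.1·tan16.2° = 823.5 + 147.6 = 971.1 kN/m
FS = R / T = 971.1 / 228.3 = 4.253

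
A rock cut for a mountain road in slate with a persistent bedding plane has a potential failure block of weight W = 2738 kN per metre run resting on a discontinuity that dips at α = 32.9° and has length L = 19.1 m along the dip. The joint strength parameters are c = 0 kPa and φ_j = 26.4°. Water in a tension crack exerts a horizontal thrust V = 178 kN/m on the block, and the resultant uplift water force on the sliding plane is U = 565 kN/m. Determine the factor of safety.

FS = 0.50

Resolving the block weight along and normal to the plane and applying the Mohr–Coulomb strength on the joint:
N' = W cosα − U − V sinα = 2738·cos32.9° − 565 − 178·sin32.9° = 1637.2 kN/m
Driving force T = W sinα + V cosα = 2738·sin32.9° + 178·cos32.9° = 1636.7 kN/m
Resisting force R = c·L + N'·tanφ_j = 0·19.1 + 1637.2·tan26.4° = 0.0 + 812.7 = 812.7 kN/m
FS = R / T = 812.7 / 1636.7 = 0.497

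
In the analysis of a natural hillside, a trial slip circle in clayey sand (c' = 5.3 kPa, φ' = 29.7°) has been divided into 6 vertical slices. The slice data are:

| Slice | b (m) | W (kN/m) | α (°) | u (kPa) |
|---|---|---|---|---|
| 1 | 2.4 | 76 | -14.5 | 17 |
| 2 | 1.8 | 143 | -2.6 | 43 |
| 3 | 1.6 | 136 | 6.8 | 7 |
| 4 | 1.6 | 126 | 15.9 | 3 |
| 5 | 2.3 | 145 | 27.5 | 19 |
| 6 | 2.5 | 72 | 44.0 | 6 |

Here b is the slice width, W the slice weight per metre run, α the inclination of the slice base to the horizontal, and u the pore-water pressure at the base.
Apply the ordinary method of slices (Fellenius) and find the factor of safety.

FS = 2.30

Ordinary method of slices: FS = Σ[c'·Δl_i + (W_i cosα_i − u_i·Δl_i)·tanφ'] / Σ W_i sinα_i, with Δl_i = b_i / cosα_i.
Slice 1: Δl = 2.4/cos(-14.5°) = 2.479 m; N'_1 = 76·cos(-14.5°) − 17·2.479 = 31.4; c'Δl = 13.14; W sinα = -19.0
Slice 2: Δl = 1.8/cos(-2.6°) = 1.802 m; N'_2 = 143·cos(-2.6°) − 43·1.802 = 65.4; c'Δl = 9.55; W sinα = -6.5
Slice 3: Δl = 1.6/cos6.8° = 1.611 m; N'_3 = 136·cos6.8° − 7·1.611 = 123.8; c'Δl = 8.54; W sinα = 16.1
Slice 4: Δl = 1.6/cos15.9° = 1.664 m; N'_4 = 126·cos15.9° − 3·1.664 = 116.2; c'Δl = 8.82; W sinα = 34.5
Slice 5: Δl = 2.3/cos27.5° = 2.593 m; N'_5 = 145·cos27.5° − 19·2.593 = 79.3; c'Δl = 13.74; W sinα = 67.0
Slice 6: Δl = 2.5/cos44.0° = 3.475 m; N'_6 = 72·cos44.0° − 6·3.475 = 30.9; c'Δl = 18.42; W sinα = 50.0
Σc'Δl = 72.2 kN/m; ΣN' = 447.1 kN/m; ΣW sinα = 142.1 kN/m
Resisting = 72.2 + 447.1·tan29.7° = 72.2 + 255.0 = 327.2 kN/m
FS = 327.2 / 142.1 = 2.303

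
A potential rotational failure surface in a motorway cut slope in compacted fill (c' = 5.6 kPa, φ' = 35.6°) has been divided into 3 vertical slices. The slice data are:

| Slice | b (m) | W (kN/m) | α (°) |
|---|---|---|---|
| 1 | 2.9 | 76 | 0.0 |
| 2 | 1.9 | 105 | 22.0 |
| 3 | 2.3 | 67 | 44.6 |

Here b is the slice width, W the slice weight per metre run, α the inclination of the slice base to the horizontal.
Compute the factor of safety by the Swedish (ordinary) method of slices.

FS = 2.36

Ordinary method of slices: FS = Σ[c'·Δl_i + (W_i cosα_i)·tanφ'] / Σ W_i sinα_i, with Δl_i = b_i / cosα_i.
Slice 1: Δl = 2.9/cos0.0° = 2.900 m; N'_1 = 76·cos0.0° = 76.0; c'Δl = 16.24; W sinα = 0.0
Slice 2: Δl = 1.9/cos22.0° = 2.049 m; N'_2 = 105·cos22.0° = 97.4; c'Δl = 11.48; W sinα = 39.3
Slice 3: Δl = 2.3/cos44.6° = 3.230 m; N'_3 = 67·cos44.6° = 47.7; c'Δl = 18.09; W sinα = 47.0
Σc'Δl = 45.8 kN/m; ΣN' = 221.1 kN/m; ΣW sinα = 86.4 kN/m
Resisting = 45.8 + 221.1·tan35.6° = 45.8 + 158.3 = 204.1 kN/m
FS = 204.1 / 86.4 = 2.363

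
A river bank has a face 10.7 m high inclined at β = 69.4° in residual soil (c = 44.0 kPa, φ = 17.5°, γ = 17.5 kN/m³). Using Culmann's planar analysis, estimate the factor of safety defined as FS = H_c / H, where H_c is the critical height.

FS = 2.19

H_c = (4c/γ) · sinβ cosφ / [1 − cos(β − φ)]
    = (4·44.0/17.5) · sin69.4°·cos17.5° / [1 − cos51.9°]
    = 10.057 · 0.8927 / 0.3830 = 23.44 m
FS = H_c / H = 23.44 / 10.7 = 2.191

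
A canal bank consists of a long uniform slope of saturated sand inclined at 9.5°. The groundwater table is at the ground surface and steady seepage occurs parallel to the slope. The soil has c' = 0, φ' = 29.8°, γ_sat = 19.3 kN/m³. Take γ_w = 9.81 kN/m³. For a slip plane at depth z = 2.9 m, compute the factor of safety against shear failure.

FS = 1.68

With seepage parallel to the slope and the water table at the surface, the effective normal stress on the slip plane uses the buoyant unit weight γ' = γ_sat − γ_w while the driving shear stress uses γ_sat:
FS = [c' + γ' z cos²β tanφ'] / [γ_sat z sinβ cosβ]
(For c' = 0 this reduces to FS = (γ'/γ_sat)·tanφ'/tanβ.)
γ' = 19.3 − 9.81 = 9.49 kN/m³
Numerator = 0.0 + 9.49·2.9·cos²9.5°·tan29.8° = 0.0 + 9.49·2.9·0.9728·0.5727 = 15.332 kPa
Denominator = 19.3·2.9·sin9.5°·cos9.5° = 19.3·2.9·0.1650·0.9863 = 9.111 kPa
FS = 15.332 / 9.111 = 1.683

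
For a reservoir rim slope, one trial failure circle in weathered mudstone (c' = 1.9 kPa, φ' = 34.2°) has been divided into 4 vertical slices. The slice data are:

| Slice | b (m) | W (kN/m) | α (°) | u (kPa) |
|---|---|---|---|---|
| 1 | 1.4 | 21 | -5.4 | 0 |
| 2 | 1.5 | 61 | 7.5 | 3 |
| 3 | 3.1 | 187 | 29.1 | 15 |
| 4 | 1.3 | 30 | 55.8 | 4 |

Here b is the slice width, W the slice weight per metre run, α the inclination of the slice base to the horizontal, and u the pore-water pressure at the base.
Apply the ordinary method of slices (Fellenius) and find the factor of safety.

FS = 1.22

Ordinary method of slices: FS = Σ[c'·Δl_i + (W_i cosα_i − u_i·Δl_i)·tanφ'] / Σ W_i sinα_i, with Δl_i = b_i / cosα_i.
Slice 1: Δl = 1.4/cos(-5.4°) = 1.406 m; N'_1 = 21·cos(-5.4°) − 0·1.406 = 20.9; c'Δl = 2.67; W sinα = -2.0
Slice 2: Δl = 1.5/cos7.5° = 1.513 m; N'_2 = 61·cos7.5° − 3·1.513 = 55.9; c'Δl = 2.87; W sinα = 8.0
Slice 3: Δl = 3.1/cos29.1° = 3.548 m; N'_3 = 187·cos29.1° − 15·3.548 = 110.2; c'Δl = 6.74; W sinα = 90.9
Slice 4: Δl = 1.3/cos55.8° = 2.313 m; N'_4 = 30·cos55.8° − 4·2.313 = 7.6; c'Δl = 4.39; W sinα = 24.8
Σc'Δl = 16.7 kN/m; ΣN' = 194.6 kN/m; ΣW sinα = 121.7 kN/m
Resisting = 16.7 + 194.6·tan34.2° = 16.7 + 132.3 = 149.0 kN/m
FS = 149.0 / 121.7 = 1.224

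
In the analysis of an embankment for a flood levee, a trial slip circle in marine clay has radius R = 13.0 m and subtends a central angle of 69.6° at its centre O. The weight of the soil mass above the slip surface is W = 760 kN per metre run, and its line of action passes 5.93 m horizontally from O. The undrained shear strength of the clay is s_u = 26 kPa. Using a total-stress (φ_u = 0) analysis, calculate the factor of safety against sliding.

Taking moments about the centre O, the resisting moment is provided by the undrained shear strength acting along the arc:
Arc length L_a = R·θ = 13.0·(69.6°·π/180) = 13.0·1.2147 = 15.79 m
M_R = s_u·L_a·R = 26·15.79·13.0 = 5337.6 kN·m/m
M_D = W·d = 760·5.93 = 4506.8 kN·m/m
FS = M_R / M_D = 5337.6 / 4506.8 = 1.184

FS = 1.18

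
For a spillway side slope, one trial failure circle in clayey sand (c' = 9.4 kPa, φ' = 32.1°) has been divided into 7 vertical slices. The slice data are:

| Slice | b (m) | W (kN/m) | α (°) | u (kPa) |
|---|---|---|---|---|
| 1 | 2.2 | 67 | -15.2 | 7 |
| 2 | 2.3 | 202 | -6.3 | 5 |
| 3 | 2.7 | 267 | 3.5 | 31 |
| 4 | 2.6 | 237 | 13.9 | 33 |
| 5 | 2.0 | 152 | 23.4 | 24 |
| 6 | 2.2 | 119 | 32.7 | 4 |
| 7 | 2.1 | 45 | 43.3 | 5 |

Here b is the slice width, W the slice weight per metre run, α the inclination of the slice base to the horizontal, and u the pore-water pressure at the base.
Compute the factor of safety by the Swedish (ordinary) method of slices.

FS = 3.39

Ordinary method of slices: FS = Σ[c'·Δl_i + (W_i cosα_i − u_i·Δl_i)·tanφ'] / Σ W_i sinα_i, with Δl_i = b_i / cosα_i.
Slice 1: Δl = 2.2/cos(-15.2°) = 2.280 m; N'_1 = 67·cos(-15.2°) − 7·2.280 = 48.7; c'Δl = 21.43; W sinα = -17.6
Slice 2: Δl = 2.3/cos(-6.3°) = 2.314 m; N'_2 = 202·cos(-6.3°) − 5·2.314 = 189.2; c'Δl = 21.75; W sinα = -22.2
Slice 3: Δl = 2.7/cos3.5° = 2.705 m; N'_3 = 267·cos3.5° − 31·2.705 = 182.6; c'Δl = 25.43; W sinα = 16.3
Slice 4: Δl = 2.6/cos13.9° = 2.678 m; N'_4 = 237·cos13.9° − 33·2.678 = 141.7; c'Δl = 25.18; W sinα = 56.9
Slice 5: Δl = 2.0/cos23.4° = 2.179 m; N'_5 = 152·cos23.4° − 24·2.179 = 87.2; c'Δl = 20.48; W sinα = 60.4
Slice 6: Δl = 2.2/cos32.7° = 2.614 m; N'_6 = 119·cos32.7° − 4·2.614 = 89.7; c'Δl = 24.57; W sinα = 64.3
Slice 7: Δl = 2.1/cos43.3° = 2.886 m; N'_7 = 45·cos43.3° − 5·2.886 = 18.3; c'Δl = 27.12; W sinα = 30.9
Σc'Δl = 166.0 kN/m; ΣN' = 757.4 kN/m; ΣW sinα = 189.0 kN/m
Resisting = 166.0 + 757.4·tan32.1° = 166.0 + 475.1 = 641.1 kN/m
FS = 641.1 / 189.0 = 3.392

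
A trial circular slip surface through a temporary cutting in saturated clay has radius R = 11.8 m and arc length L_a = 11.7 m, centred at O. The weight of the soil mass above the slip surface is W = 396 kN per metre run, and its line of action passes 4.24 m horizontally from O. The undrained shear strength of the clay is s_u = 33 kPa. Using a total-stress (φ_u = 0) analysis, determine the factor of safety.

Taking moments about the centre O, the resisting moment is provided by the undrained shear strength acting along the arc:
M_R = s_u·L_a·R = 33·11.70·11.8 = 4556.0 kN·m/m
M_D = W·d = 396·4.24 = 1679.0 kN·m/m
FS = M_R / M_D = 4556.0 / 1679.0 = 2.713

FS = 2.71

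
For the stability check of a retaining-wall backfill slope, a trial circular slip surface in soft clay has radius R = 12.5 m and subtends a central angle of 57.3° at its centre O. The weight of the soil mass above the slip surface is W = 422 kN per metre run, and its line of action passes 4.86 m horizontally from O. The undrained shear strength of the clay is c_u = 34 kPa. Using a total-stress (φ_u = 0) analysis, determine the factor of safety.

Taking moments about the centre O, the resisting moment is provided by the undrained shear strength acting along the arc:
Arc length L_a = R·θ = 12.5·(57.3°·π/180) = 12.5·1.0001 = 12.50 m
M_R = c_u·L_a·R = 34·12.50·12.5 = 5312.9 kN·m/m
M_D = W·d = 422·4.86 = 2050.9 kN·m/m
FS = M_R / M_D = 5312.9 / 2050.9 = 2.590

FS = 2.59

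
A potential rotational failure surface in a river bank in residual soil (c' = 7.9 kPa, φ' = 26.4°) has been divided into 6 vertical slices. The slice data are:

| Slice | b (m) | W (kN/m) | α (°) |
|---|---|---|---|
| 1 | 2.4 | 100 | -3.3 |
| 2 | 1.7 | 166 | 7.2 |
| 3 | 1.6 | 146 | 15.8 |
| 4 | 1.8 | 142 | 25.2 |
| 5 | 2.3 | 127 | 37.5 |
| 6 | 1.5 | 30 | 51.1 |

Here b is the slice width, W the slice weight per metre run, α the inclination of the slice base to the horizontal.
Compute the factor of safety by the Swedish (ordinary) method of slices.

FS = 1.98

Ordinary method of slices: FS = Σ[c'·Δl_i + (W_i cosα_i)·tanφ'] / Σ W_i sinα_i, with Δl_i = b_i / cosα_i.
Slice 1: Δl = 2.4/cos(-3.3°) = 2.404 m; N'_1 = 100·cos(-3.3°) = 99.8; c'Δl = 18.99; W sinα = -5.8
Slice 2: Δl = 1.7/cos7.2° = 1.714 m; N'_2 = 166·cos7.2° = 164.7; c'Δl = 13.54; W sinα = 20.8
Slice 3: Δl = 1.6/cos15.8° = 1.663 m; N'_3 = 146·cos15.8° = 140.5; c'Δl = 13.14; W sinα = 39.8
Slice 4: Δl = 1.8/cos25.2° = 1.989 m; N'_4 = 142·cos25.2° = 128.5; c'Δl = 15.72; W sinα = 60.5
Slice 5: Δl = 2.3/cos37.5° = 2.899 m; N'_5 = 127·cos37.5° = 100.8; c'Δl = 22.90; W sinα = 77.3
Slice 6: Δl = 1.5/cos51.1° = 2.389 m; N'_6 = 30·cos51.1° = 18.8; c'Δl = 18.87; W sinα = 23.3
Σc'Δl = 103.2 kN/m; ΣN' = 653.1 kN/m; ΣW sinα = 215.9 kN/m
Resisting = 103.2 + 653.1·tan26.4° = 103.2 + 324.2 = 427.3 kN/m
FS = 427.3 / 215.9 = 1.979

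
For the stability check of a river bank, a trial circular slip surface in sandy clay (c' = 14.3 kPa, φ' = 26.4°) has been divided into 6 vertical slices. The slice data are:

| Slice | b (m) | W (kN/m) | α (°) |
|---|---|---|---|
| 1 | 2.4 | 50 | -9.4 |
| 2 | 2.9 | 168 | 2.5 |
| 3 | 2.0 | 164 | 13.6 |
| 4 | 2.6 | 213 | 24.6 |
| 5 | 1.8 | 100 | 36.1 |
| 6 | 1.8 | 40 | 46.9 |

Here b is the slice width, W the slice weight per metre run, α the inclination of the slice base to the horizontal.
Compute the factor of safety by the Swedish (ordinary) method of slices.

Ordinary method of slices: FS = Σ[c'·Δl_i + (W_i cosα_i)·tanφ'] / Σ W_i sinα_i, with Δl_i = b_i / cosα_i.
Slice 1: Δl = 2.4/cos(-9.4°) = 2.433 m; N'_1 = 50·cos(-9.4°) = 49.3; c'Δl = 34.79; W sinα = -8.2
Slice 2: Δl = 2.9/cos2.5° = 2.903 m; N'_2 = 168·cos2.5° = 167.8; c'Δl = 41.51; W sinα = 7.3
Slice 3: Δl = 2.0/cos13.6° = 2.058 m; N'_3 = 164·cos13.6° = 159.4; c'Δl = 29.43; W sinα = 38.6
Slice 4: Δl = 2.6/cos24.6° = 2.860 m; N'_4 = 213·cos24.6° = 193.7; c'Δl = 40.89; W sinα = 88.7
Slice 5: Δl = 1.8/cos36.1° = 2.228 m; N'_5 = 100·cos36.1° = 80.8; c'Δl = 31.86; W sinα = 58.9
Slice 6: Δl = 1.8/cos46.9° = 2.634 m; N'_6 = 40·cos46.9° = 27.3; c'Δl = 37.67; W sinα = 29.2
Σc'Δl = 216.1 kN/m; ΣN' = 678.4 kN/m; ΣW sinα = 214.5 kN/m
Resisting = 216.1 + 678.4·tan26.4° = 216.1 + 336.7 = 552.9 kN/m
FS = 552.9 / 214.5 = 2.577

FS = 2.58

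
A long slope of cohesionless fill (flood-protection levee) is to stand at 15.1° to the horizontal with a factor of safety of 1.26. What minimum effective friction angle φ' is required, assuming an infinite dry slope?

FS = tanφ'/tanβ ⇒ tanφ' = FS · tanβ = 1.26 · tan15.1° = 0.3400
φ' = arctan(0.3400) = 18.78°

φ' = 18.8°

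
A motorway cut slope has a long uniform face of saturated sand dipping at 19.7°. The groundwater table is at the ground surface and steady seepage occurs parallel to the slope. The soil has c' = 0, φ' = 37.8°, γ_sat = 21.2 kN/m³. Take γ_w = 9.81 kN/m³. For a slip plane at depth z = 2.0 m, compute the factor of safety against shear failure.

FS = 1.16

With seepage parallel to the slope and the water table at the surface, the effective normal stress on the slip plane uses the buoyant unit weight γ' = γ_sat − γ_w while the driving shear stress uses γ_sat:
FS = [c' + γ' z cos²β tanφ'] / [γ_sat z sinβ cosβ]
(For c' = 0 this reduces to FS = (γ'/γ_sat)·tanφ'/tanβ.)
γ' = 21.2 − 9.81 = 11.39 kN/m³
Numerator = 0.0 + 11.39·2.0·cos²19.7°·tan37.8° = 0.0 + 11.39·2.0·0.8864·0.7757 = 15.662 kPa
Denominator = 21.2·2.0·sin19.7°·cos19.7° = 21.2·2.0·0.3371·0.9415 = 13.456 kPa
FS = 15.662 / 13.456 = 1.164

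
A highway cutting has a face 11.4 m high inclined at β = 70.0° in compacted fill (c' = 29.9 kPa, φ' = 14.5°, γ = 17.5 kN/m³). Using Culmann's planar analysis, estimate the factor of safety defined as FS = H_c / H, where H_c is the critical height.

FS = 1.26

H_c = (4c'/γ) · sinβ cosφ' / [1 − cos(β − φ')]
    = (4·29.9/17.5) · sin70.0°·cos14.5° / [1 − cos55.5°]
    = 6.834 · 0.9098 / 0.4336 = 14.34 m
FS = H_c / H = 14.34 / 11.4 = 1.258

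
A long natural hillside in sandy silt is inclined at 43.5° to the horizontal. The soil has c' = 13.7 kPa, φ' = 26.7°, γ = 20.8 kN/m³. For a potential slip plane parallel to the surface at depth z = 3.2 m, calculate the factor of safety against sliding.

For an infinite slope with a slip plane parallel to the surface (no pore pressure): FS = [c' + γz cos²β tanφ'] / [γz sinβ cosβ].
γz = 20.8·3.2 = 66.56 kN/m²
Numerator = 13.7 + 66.56·cos²43.5°·tan26.7° = 13.7 + 66.56·0.5262·0.5029 = 31.314 kPa
Denominator = 66.56·sin43.5°·cos43.5° = 66.56·0.6884·0.7254 = 33.234 kPa
FS = 31.314 / 33.234 = 0.942

FS = 0.94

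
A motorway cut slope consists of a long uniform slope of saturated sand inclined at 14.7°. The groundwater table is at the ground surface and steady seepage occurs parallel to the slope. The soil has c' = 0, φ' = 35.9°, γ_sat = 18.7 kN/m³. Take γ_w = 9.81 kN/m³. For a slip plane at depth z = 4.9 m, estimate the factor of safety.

With seepage parallel to the slope and the water table at the surface, the effective normal stress on the slip plane uses the buoyant unit weight γ' = γ_sat − γ_w while the driving shear stress uses γ_sat:
FS = [c' + γ' z cos²β tanφ'] / [γ_sat z sinβ cosβ]
(For c' = 0 this reduces to FS = (γ'/γ_sat)·tanφ'/tanβ.)
γ' = 18.7 − 9.81 = 8.89 kN/m³
Numerator = 0.0 + 8.89·4.9·cos²14.7°·tan35.9° = 0.0 + 8.89·4.9·0.9356·0.7239 = 29.502 kPa
Denominator = 18.7·4.9·sin14.7°·cos14.7° = 18.7·4.9·0.2538·0.9673 = 22.491 kPa
FS = 29.502 / 22.491 = 1.312

FS = 1.31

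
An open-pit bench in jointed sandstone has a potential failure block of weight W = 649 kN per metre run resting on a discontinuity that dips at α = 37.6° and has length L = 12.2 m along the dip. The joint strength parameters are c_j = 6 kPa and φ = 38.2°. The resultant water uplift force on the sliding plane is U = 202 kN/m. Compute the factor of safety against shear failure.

FS = 0.81

Resolving the block weight along and normal to the plane and applying the Mohr–Coulomb strength on the joint:
N' = W cosα − U = 649·cos37.6° − 202 = 312.2 kN/m
Driving force T = W sinα = 649·sin37.6° = 396.0 kN/m
Resisting force R = c_j·L + N'·tanφ = 6·12.2 + 312.2·tan38.2° = 73.2 + 245.7 = 318.9 kN/m
FS = R / T = 318.9 / 396.0 = 0.805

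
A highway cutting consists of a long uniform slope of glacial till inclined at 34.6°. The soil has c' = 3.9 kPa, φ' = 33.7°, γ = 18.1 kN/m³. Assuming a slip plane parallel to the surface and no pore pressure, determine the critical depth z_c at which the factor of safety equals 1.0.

z_c = 13.86 m

Setting FS = 1.00 in FS = [c' + γz cos²β tanφ'] / [γz sinβ cosβ] and solving for z:
z = c' / [γ cosβ (FS·sinβ − cosβ·tanφ')]
  = 3.9 / [18.1·cos34.6°·(1.00·sin34.6° − cos34.6°·tan33.7°)]
  = 3.9 / [18.1·0.8231·(1.00·0.5678 − 0.8231·0.6669)]
  = 3.9 / 0.2813 = 13.865 m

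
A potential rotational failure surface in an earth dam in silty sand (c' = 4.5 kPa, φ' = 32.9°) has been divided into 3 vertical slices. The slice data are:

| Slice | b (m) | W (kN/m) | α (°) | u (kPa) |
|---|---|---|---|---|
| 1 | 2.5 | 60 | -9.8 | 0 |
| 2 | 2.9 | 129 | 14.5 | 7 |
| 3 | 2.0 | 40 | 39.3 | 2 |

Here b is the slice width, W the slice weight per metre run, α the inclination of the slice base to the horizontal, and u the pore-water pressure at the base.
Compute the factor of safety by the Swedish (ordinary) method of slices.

FS = 3.35

Ordinary method of slices: FS = Σ[c'·Δl_i + (W_i cosα_i − u_i·Δl_i)·tanφ'] / Σ W_i sinα_i, with Δl_i = b_i / cosα_i.
Slice 1: Δl = 2.5/cos(-9.8°) = 2.537 m; N'_1 = 60·cos(-9.8°) − 0·2.537 = 59.1; c'Δl = 11.42; W sinα = -10.2
Slice 2: Δl = 2.9/cos14.5° = 2.995 m; N'_2 = 129·cos14.5° − 7·2.995 = 103.9; c'Δl = 13.48; W sinα = 32.3
Slice 3: Δl = 2.0/cos39.3° = 2.585 m; N'_3 = 40·cos39.3° − 2·2.585 = 25.8; c'Δl = 11.63; W sinα = 25.3
Σc'Δl = 36.5 kN/m; ΣN' = 188.8 kN/m; ΣW sinα = 47.4 kN/m
Resisting = 36.5 + 188.8·tan32.9° = 36.5 + 122.2 = 158.7 kN/m
FS = 158.7 / 47.4 = 3.346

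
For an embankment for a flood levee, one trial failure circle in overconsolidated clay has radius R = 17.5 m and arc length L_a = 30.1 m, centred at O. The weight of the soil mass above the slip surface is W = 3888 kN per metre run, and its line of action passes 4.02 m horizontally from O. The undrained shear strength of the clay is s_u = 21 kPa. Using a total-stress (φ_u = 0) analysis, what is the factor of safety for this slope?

Taking moments about the centre O, the resisting moment is provided by the undrained shear strength acting along the arc:
M_R = s_u·L_a·R = 21·30.10·17.5 = 11061.8 kN·m/m
M_D = W·d = 3888·4.02 = 15629.8 kN·m/m
FS = M_R / M_D = 11061.8 / 15629.8 = 0.708

FS = 0.71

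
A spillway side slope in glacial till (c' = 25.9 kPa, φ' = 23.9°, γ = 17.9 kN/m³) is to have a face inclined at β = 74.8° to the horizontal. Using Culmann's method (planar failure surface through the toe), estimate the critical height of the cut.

H_c = 13.83 m

Culmann's analysis gives the critical failure plane at α_cr = (β + φ')/2 = (74.8 + 23.9)/2 = 49.3°, and the critical height
H_c = (4c'/γ) · sinβ cosφ' / [1 − cos(β − φ')]
    = (4·25.9/17.9) · sin74.8°·cos23.9° / [1 − cos(50.9°)]
    = 5.788 · 0.9650·0.9143 / [1 − 0.6307]
    = 5.788 · 0.8823 / 0.3693
    = 13.83 m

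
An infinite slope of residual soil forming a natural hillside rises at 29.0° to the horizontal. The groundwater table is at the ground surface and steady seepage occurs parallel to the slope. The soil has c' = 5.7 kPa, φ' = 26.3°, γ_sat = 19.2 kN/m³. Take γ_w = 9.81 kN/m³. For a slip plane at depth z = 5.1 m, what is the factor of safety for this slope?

FS = 0.57

With seepage parallel to the slope and the water table at the surface, the effective normal stress on the slip plane uses the buoyant unit weight γ' = γ_sat − γ_w while the driving shear stress uses γ_sat:
FS = [c' + γ' z cos²β tanφ'] / [γ_sat z sinβ cosβ]
γ' = 19.2 − 9.81 = 9.39 kN/m³
Numerator = 5.7 + 9.39·5.1·cos²29.0°·tan26.3° = 5.7 + 9.39·5.1·0.7650·0.4942 = 23.805 kPa
Denominator = 19.2·5.1·sin29.0°·cos29.0° = 19.2·5.1·0.4848·0.8746 = 41.520 kPa
FS = 23.805 / 41.520 = 0.573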